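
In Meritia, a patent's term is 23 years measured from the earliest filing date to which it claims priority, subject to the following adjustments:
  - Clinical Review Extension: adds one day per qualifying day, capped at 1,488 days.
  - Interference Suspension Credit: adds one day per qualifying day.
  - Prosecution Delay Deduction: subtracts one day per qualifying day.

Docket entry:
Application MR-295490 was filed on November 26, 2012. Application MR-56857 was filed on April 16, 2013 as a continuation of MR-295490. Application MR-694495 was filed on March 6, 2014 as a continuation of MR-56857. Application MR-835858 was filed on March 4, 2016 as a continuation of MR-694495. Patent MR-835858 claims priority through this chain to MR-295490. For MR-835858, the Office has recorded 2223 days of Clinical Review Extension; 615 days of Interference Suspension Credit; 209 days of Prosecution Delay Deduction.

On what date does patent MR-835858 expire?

Earliest priority filing: 26 November 2012.
Base term: 26 November 2012 + 23 years → 26 November 2035.
Clinical Review Extension: 2223 days claimed exceeds the 1488-day cap, so +1488 days → 23 December 2039.
Interference Suspension Credit: +615 days → 29 August 2041.
Prosecution Delay Deduction: −209 days → 1 February 2041.

February 1, 2041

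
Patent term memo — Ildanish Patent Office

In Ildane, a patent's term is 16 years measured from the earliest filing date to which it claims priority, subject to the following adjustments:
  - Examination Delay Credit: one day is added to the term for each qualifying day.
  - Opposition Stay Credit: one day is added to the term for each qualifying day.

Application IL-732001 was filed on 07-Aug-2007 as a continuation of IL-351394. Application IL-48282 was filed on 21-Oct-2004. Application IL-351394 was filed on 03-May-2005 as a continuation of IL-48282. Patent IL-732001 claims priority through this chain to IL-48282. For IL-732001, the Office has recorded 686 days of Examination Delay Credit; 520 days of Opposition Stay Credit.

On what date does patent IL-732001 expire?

February 9, 2024

Earliest priority filing: 21 October 2004.
Base term: 21 October 2004 + 16 years → 21 October 2020.
Examination Delay Credit: +686 days → 7 September 2022.
Opposition Stay Credit: +520 days → 9 February 2024.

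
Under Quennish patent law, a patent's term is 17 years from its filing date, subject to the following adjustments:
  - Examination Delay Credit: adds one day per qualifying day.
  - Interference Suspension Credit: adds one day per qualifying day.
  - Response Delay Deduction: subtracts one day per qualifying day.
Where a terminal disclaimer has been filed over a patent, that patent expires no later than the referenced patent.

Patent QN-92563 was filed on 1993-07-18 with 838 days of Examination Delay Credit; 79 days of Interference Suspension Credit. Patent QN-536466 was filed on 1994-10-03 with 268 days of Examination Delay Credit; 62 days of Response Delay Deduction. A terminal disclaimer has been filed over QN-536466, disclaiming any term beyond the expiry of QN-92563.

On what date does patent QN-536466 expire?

April 26, 2012

Natural term of QN-536466:
  Base: filing + 17 years → 3 October 2011.
  Examination Delay Credit: +268 days → 27 June 2012.
  Response Delay Deduction: −62 days → 26 April 2012.
Expiry of referenced patent QN-92563:
  Base: filing + 17 years → 18 July 2010.
  Examination Delay Credit: +838 days → 2 November 2012.
  Interference Suspension Credit: +79 days → 20 January 2013.
Terminal disclaimer: QN-536466 expires on the earlier of 26 April 2012 and 20 January 2013.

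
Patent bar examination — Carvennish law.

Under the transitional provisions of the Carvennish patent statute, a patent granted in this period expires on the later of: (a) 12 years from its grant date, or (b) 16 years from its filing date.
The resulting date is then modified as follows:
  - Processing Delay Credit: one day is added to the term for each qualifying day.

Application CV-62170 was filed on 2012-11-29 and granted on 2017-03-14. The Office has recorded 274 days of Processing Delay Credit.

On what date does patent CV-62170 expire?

(a) grant + 12 years → 14 March 2029.
(b) filing + 16 years → 29 November 2028.
Later of the two: 14 March 2029.
Processing Delay Credit: +274 days → 13 December 2029.

2029-12-13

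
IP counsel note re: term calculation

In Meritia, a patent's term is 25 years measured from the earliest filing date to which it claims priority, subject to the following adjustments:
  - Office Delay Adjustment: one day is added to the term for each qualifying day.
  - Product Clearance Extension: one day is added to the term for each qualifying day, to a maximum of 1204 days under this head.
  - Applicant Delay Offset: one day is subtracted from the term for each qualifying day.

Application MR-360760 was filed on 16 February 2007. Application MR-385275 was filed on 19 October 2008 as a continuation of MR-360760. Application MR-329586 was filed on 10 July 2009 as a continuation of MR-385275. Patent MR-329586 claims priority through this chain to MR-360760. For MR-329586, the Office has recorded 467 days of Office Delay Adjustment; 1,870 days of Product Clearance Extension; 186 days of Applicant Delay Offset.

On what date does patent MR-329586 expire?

Earliest priority filing: 16 February 2007.
Base term: 16 February 2007 + 25 years → 16 February 2032.
Office Delay Adjustment: +467 days → 28 May 2033.
Product Clearance Extension: 1870 days claimed exceeds the 1204-day cap, so +1204 days → 13 September 2036.
Applicant Delay Offset: −186 days → 11 March 2036.

2036-03-11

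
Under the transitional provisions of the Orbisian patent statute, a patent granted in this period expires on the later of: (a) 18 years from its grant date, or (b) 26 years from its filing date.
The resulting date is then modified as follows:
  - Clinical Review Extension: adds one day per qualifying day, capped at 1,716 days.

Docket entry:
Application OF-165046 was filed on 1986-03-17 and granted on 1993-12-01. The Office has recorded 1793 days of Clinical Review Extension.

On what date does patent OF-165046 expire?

November 27, 2016

(a) grant + 18 years → 1 December 2011.
(b) filing + 26 years → 17 March 2012.
Later of the two: 17 March 2012.
Clinical Review Extension: 1793 days claimed exceeds the 1716-day cap, so +1716 days → 27 November 2016.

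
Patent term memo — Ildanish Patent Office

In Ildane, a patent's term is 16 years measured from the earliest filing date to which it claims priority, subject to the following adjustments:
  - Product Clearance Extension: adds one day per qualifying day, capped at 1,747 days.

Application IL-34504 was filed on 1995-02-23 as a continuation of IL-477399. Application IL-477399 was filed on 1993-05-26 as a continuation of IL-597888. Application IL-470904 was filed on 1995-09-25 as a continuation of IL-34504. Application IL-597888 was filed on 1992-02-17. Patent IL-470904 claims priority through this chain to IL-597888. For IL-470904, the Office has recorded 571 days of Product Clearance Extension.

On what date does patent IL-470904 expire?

September 10, 2009

Earliest priority filing: 17 February 1992.
Base term: 17 February 1992 + 16 years → 17 February 2008.
Product Clearance Extension: 571 days (within the 1747-day cap) → +571 days → 10 September 2009.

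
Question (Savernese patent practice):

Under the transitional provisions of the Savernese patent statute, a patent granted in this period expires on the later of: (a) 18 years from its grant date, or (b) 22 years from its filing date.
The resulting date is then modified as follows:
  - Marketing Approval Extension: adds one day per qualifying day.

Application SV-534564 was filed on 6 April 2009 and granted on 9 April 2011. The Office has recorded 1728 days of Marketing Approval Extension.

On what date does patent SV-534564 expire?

December 29, 2035

(a) grant + 18 years → 9 April 2029.
(b) filing + 22 years → 6 April 2031.
Later of the two: 6 April 2031.
Marketing Approval Extension: +1728 days → 29 December 2035.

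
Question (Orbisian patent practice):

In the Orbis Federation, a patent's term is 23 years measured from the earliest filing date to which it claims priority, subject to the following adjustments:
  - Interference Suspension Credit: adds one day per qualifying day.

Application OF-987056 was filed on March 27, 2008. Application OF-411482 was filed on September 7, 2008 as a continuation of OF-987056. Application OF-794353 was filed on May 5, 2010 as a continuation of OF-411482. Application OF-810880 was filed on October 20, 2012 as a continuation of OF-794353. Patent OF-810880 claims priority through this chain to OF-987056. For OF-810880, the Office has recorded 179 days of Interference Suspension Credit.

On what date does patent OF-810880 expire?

Earliest priority filing: 27 March 2008.
Base term: 27 March 2008 + 23 years → 27 March 2031.
Interference Suspension Credit: +179 days → 22 September 2031.

September 22, 2031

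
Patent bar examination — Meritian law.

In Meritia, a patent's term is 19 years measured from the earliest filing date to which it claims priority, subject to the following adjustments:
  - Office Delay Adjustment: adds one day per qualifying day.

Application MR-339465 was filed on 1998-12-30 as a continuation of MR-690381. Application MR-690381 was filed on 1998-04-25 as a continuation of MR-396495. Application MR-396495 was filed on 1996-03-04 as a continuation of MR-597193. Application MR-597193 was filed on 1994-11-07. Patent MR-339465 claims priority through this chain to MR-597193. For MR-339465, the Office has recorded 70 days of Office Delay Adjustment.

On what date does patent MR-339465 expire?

Earliest priority filing: 7 November 1994.
Base term: 7 November 1994 + 19 years → 7 November 2013.
Office Delay Adjustment: +70 days → 16 January 2014.

2014-01-16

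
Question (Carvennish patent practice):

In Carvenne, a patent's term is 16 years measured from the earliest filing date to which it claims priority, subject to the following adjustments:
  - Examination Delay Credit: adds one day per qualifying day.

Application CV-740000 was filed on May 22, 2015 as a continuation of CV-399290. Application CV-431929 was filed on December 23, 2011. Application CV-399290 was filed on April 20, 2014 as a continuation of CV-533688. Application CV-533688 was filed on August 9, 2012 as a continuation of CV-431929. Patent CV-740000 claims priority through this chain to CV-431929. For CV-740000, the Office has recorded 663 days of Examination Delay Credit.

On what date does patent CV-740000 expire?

Earliest priority filing: 23 December 2011.
Base term: 23 December 2011 + 16 years → 23 December 2027.
Examination Delay Credit: +663 days → 16 October 2029.

October 16, 2029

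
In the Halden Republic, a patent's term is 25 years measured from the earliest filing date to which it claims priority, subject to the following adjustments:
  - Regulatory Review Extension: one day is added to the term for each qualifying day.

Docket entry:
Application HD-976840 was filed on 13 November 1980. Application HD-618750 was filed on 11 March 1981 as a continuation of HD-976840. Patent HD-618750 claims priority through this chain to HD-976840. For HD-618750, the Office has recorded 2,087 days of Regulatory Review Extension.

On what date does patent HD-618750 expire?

Earliest priority filing: 13 November 1980.
Base term: 13 November 1980 + 25 years → 13 November 2005.
Regulatory Review Extension: +2087 days → 1 August 2011.

2011-08-01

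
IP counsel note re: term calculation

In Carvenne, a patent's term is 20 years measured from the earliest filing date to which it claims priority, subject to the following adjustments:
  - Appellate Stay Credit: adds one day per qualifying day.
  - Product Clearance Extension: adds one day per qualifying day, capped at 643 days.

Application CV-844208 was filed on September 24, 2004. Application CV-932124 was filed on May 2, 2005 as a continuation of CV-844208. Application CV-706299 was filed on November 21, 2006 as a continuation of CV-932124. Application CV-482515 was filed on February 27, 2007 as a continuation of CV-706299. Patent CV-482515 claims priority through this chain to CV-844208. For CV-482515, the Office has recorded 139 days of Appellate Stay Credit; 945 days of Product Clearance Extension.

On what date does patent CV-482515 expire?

Earliest priority filing: 24 September 2004.
Base term: 24 September 2004 + 20 years → 24 September 2024.
Appellate Stay Credit: +139 days → 10 February 2025.
Product Clearance Extension: 945 days claimed exceeds the 643-day cap, so +643 days → 15 November 2026.

2026-11-15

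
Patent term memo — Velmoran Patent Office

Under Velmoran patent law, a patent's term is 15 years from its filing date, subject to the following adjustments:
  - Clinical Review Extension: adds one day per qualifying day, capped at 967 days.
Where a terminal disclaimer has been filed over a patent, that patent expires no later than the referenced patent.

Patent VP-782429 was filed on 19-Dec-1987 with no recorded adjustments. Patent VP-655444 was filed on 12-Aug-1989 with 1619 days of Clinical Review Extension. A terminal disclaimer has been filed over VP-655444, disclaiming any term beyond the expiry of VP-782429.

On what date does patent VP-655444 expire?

2002-12-19

Natural term of VP-655444:
  Base: filing + 15 years → 12 August 2004.
  Clinical Review Extension: 1619 days claimed exceeds the 967-day cap, so +967 days → 6 April 2007.
Expiry of referenced patent VP-782429:
  Base: filing + 15 years → 19 December 2002.
Terminal disclaimer: VP-655444 expires on the earlier of 6 April 2007 and 19 December 2002.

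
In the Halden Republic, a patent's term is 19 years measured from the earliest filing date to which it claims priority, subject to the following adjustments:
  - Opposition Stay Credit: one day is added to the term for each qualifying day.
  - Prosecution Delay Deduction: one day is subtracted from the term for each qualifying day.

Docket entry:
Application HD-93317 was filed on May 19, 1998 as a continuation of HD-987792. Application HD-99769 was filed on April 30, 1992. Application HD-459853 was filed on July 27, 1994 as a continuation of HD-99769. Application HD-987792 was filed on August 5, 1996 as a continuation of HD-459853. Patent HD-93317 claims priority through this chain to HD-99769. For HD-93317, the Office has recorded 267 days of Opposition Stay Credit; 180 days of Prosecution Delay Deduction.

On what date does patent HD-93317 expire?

Earliest priority filing: 30 April 1992.
Base term: 30 April 1992 + 19 years → 30 April 2011.
Opposition Stay Credit: +267 days → 22 January 2012.
Prosecution Delay Deduction: −180 days → 26 July 2011.

2011-07-26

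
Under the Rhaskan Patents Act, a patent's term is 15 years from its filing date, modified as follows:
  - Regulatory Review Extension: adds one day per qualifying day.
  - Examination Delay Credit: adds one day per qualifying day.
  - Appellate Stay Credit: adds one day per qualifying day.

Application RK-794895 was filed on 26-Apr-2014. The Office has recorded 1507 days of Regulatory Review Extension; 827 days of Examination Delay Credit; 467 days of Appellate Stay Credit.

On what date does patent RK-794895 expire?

2036-12-26

Base term: filing date + 15 years → 26 April 2029.
Regulatory Review Extension: +1507 days → 11 June 2033.
Examination Delay Credit: +827 days → 16 September 2035.
Appellate Stay Credit: +467 days → 26 December 2036.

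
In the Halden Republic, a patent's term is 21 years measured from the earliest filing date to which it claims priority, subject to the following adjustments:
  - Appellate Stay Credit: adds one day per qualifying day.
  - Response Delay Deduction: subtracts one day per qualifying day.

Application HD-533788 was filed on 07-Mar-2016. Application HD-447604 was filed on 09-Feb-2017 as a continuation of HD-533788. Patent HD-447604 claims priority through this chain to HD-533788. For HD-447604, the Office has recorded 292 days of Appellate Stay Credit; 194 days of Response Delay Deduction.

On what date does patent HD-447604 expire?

Earliest priority filing: 7 March 2016.
Base term: 7 March 2016 + 21 years → 7 March 2037.
Appellate Stay Credit: +292 days → 24 December 2037.
Response Delay Deduction: −194 days → 13 June 2037.

2037-06-13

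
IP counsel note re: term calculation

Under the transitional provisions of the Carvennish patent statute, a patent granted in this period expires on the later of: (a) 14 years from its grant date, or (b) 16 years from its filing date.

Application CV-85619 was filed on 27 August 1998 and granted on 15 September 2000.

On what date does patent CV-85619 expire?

(a) grant + 14 years → 15 September 2014.
(b) filing + 16 years → 27 August 2014.
Later of the two: 15 September 2014.

2014-09-15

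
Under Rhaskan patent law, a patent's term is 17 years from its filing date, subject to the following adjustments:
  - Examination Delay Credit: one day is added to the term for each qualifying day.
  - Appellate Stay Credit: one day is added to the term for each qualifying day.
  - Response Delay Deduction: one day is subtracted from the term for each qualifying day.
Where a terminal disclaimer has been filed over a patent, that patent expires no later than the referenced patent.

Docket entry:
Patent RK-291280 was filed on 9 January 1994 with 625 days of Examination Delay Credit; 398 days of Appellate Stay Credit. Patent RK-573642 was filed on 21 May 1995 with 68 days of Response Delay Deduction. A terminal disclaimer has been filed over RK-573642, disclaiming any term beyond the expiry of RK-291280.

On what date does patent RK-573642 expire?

2012-03-14

Natural term of RK-573642:
  Base: filing + 17 years → 21 May 2012.
  Response Delay Deduction: −68 days → 14 March 2012.
Expiry of referenced patent RK-291280:
  Base: filing + 17 years → 9 January 2011.
  Examination Delay Credit: +625 days → 25 September 2012.
  Appellate Stay Credit: +398 days → 28 October 2013.
Terminal disclaimer: RK-573642 expires on the earlier of 14 March 2012 and 28 October 2013.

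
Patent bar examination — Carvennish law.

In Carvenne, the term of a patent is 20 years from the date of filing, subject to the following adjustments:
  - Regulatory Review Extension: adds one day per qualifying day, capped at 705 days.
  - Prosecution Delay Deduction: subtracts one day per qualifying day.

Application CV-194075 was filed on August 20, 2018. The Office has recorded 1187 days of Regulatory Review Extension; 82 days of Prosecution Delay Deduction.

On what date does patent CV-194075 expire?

May 4, 2040

Base term: filing date + 20 years → 20 August 2038.
Regulatory Review Extension: 1187 days claimed exceeds the 705-day cap, so +705 days → 25 July 2040.
Prosecution Delay Deduction: −82 days → 4 May 2040.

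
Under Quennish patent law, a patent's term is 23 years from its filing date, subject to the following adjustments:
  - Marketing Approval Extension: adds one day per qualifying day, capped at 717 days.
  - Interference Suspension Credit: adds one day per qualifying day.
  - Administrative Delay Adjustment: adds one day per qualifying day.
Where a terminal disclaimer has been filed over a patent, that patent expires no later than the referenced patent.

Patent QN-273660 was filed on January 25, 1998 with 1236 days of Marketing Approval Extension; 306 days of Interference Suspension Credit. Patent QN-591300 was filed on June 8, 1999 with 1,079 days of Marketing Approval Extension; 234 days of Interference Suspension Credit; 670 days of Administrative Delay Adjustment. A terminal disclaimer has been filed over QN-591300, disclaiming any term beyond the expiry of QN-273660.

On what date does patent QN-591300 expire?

Natural term of QN-591300:
  Base: filing + 23 years → 8 June 2022.
  Marketing Approval Extension: 1079 days claimed exceeds the 717-day cap, so +717 days → 25 May 2024.
  Interference Suspension Credit: +234 days → 14 January 2025.
  Administrative Delay Adjustment: +670 days → 15 November 2026.
Expiry of referenced patent QN-273660:
  Base: filing + 23 years → 25 January 2021.
  Marketing Approval Extension: 1236 days claimed exceeds the 717-day cap, so +717 days → 12 January 2023.
  Interference Suspension Credit: +306 days → 14 November 2023.
Terminal disclaimer: QN-591300 expires on the earlier of 15 November 2026 and 14 November 2023.

2023-11-14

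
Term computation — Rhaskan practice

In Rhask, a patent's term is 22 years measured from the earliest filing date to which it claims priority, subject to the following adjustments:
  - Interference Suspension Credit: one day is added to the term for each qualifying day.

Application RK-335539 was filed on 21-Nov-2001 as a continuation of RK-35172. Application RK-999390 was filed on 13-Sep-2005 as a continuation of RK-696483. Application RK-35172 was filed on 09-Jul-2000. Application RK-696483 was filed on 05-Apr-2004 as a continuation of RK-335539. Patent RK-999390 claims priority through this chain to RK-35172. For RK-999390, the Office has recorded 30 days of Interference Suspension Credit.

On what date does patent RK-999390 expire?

Earliest priority filing: 9 July 2000.
Base term: 9 July 2000 + 22 years → 9 July 2022.
Interference Suspension Credit: +30 days → 8 August 2022.

August 8, 2022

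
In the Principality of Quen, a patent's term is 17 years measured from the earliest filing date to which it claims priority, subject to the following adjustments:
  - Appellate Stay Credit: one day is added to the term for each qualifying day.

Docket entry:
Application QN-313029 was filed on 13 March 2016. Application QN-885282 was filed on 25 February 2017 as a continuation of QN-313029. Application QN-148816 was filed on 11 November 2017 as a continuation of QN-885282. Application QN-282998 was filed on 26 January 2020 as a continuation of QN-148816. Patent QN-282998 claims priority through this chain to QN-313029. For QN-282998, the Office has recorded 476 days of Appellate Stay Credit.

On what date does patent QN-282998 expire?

2034-07-02

Earliest priority filing: 13 March 2016.
Base term: 13 March 2016 + 17 years → 13 March 2033.
Appellate Stay Credit: +476 days → 2 July 2034.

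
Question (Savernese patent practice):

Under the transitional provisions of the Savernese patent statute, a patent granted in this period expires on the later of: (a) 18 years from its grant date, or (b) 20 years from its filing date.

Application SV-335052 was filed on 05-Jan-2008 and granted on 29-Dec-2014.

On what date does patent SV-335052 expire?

(a) grant + 18 years → 29 December 2032.
(b) filing + 20 years → 5 January 2028.
Later of the two: 29 December 2032.

December 29, 2032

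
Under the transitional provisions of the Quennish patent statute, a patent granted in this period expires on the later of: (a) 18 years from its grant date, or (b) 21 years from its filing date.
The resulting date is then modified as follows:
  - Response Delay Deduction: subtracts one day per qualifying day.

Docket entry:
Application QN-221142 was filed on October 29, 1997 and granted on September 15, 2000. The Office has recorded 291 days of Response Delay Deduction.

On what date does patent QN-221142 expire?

2018-01-11

(a) grant + 18 years → 15 September 2018.
(b) filing + 21 years → 29 October 2018.
Later of the two: 29 October 2018.
Response Delay Deduction: −291 days → 11 January 2018.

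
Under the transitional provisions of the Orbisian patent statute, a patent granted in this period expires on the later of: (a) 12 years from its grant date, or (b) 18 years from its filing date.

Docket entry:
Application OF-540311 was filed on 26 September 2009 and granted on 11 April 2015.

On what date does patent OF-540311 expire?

2027-09-26

(a) grant + 12 years → 11 April 2027.
(b) filing + 18 years → 26 September 2027.
Later of the two: 26 September 2027.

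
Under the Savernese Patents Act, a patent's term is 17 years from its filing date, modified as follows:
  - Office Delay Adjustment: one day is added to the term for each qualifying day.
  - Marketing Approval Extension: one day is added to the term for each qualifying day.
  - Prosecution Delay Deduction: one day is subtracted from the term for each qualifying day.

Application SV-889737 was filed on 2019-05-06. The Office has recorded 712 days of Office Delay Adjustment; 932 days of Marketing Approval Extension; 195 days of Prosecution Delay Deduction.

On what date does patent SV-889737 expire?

April 24, 2040

Base term: filing date + 17 years → 6 May 2036.
Office Delay Adjustment: +712 days → 18 April 2038.
Marketing Approval Extension: +932 days → 5 November 2040.
Prosecution Delay Deduction: −195 days → 24 April 2040.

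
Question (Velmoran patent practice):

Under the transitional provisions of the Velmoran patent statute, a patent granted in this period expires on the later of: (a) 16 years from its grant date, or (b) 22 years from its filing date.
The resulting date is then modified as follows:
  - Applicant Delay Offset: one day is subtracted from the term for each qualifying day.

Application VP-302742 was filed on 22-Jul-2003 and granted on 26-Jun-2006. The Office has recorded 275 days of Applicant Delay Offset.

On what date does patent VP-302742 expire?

October 20, 2024

(a) grant + 16 years → 26 June 2022.
(b) filing + 22 years → 22 July 2025.
Later of the two: 22 July 2025.
Applicant Delay Offset: −275 days → 20 October 2024.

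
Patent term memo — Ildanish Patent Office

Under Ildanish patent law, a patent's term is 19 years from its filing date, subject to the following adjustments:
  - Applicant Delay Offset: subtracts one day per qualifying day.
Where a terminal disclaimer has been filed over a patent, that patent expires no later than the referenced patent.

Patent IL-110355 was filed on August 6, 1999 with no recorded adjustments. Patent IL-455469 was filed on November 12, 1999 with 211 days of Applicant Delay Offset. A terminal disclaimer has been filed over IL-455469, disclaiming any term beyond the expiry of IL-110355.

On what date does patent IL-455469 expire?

2018-04-15

Natural term of IL-455469:
  Base: filing + 19 years → 12 November 2018.
  Applicant Delay Offset: −211 days → 15 April 2018.
Expiry of referenced patent IL-110355:
  Base: filing + 19 years → 6 August 2018.
Terminal disclaimer: IL-455469 expires on the earlier of 15 April 2018 and 6 August 2018.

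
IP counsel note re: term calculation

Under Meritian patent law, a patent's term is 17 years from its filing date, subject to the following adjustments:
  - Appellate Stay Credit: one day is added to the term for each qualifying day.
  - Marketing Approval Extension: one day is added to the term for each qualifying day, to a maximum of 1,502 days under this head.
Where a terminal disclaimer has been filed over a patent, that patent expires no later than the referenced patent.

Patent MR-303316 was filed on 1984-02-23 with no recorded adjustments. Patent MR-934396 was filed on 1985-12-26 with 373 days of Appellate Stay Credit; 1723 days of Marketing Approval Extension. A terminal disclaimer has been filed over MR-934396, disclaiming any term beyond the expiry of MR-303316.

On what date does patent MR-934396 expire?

2001-02-23

Natural term of MR-934396:
  Base: filing + 17 years → 26 December 2002.
  Appellate Stay Credit: +373 days → 3 January 2004.
  Marketing Approval Extension: 1723 days claimed exceeds the 1502-day cap, so +1502 days → 13 February 2008.
Expiry of referenced patent MR-303316:
  Base: filing + 17 years → 23 February 2001.
Terminal disclaimer: MR-934396 expires on the earlier of 13 February 2008 and 23 February 2001.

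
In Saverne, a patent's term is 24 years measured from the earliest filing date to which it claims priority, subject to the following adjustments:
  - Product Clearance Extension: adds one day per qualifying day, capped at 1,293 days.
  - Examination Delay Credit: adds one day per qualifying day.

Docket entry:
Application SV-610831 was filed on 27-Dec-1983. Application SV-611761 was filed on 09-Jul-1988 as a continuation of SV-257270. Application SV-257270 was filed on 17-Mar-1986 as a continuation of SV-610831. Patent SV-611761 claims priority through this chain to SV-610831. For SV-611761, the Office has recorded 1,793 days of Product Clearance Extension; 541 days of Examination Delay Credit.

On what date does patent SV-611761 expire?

Earliest priority filing: 27 December 1983.
Base term: 27 December 1983 + 24 years → 27 December 2007.
Product Clearance Extension: 1793 days claimed exceeds the 1293-day cap, so +1293 days → 12 July 2011.
Examination Delay Credit: +541 days → 3 January 2013.

2013-01-03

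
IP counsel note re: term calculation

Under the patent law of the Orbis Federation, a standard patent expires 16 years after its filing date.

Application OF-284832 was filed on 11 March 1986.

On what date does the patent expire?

2002-03-11

Filing date + 16 years → 11 March 2002.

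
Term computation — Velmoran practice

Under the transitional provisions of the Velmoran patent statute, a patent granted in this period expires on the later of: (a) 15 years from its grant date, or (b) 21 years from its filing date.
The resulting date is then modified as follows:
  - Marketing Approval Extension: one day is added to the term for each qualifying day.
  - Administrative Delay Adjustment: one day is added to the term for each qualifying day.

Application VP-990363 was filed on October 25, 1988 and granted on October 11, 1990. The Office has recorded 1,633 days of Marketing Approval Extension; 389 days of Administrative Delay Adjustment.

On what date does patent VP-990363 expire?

May 9, 2015

(a) grant + 15 years → 11 October 2005.
(b) filing + 21 years → 25 October 2009.
Later of the two: 25 October 2009.
Marketing Approval Extension: +1633 days → 15 April 2014.
Administrative Delay Adjustment: +389 days → 9 May 2015.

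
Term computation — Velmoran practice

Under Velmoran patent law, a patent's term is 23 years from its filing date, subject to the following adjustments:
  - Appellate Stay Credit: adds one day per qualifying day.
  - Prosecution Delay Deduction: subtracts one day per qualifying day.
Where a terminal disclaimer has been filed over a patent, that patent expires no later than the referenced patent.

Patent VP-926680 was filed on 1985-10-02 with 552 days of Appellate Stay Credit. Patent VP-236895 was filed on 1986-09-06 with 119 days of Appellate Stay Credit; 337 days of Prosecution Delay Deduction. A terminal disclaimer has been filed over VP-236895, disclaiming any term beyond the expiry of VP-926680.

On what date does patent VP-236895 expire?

Natural term of VP-236895:
  Base: filing + 23 years → 6 September 2009.
  Appellate Stay Credit: +119 days → 3 January 2010.
  Prosecution Delay Deduction: −337 days → 31 January 2009.
Expiry of referenced patent VP-926680:
  Base: filing + 23 years → 2 October 2008.
  Appellate Stay Credit: +552 days → 7 April 2010.
Terminal disclaimer: VP-236895 expires on the earlier of 31 January 2009 and 7 April 2010.

January 31, 2009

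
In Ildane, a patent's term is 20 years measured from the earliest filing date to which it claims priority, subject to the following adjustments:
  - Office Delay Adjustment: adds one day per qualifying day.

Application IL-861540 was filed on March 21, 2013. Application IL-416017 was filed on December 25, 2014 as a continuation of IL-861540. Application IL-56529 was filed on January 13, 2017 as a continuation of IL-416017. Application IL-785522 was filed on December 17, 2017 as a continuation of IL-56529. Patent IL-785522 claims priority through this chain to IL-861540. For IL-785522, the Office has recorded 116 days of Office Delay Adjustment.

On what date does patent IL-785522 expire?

July 15, 2033

Earliest priority filing: 21 March 2013.
Base term: 21 March 2013 + 20 years → 21 March 2033.
Office Delay Adjustment: +116 days → 15 July 2033.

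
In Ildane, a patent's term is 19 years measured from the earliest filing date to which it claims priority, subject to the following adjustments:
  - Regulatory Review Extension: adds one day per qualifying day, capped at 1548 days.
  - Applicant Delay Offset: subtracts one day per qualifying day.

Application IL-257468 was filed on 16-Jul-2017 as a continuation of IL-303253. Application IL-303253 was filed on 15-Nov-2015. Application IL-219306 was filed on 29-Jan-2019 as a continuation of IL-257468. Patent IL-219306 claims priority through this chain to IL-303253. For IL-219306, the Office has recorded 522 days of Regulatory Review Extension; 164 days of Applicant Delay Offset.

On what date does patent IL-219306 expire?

2035-11-08

Earliest priority filing: 15 November 2015.
Base term: 15 November 2015 + 19 years → 15 November 2034.
Regulatory Review Extension: 522 days (within the 1548-day cap) → +522 days → 20 April 2036.
Applicant Delay Offset: −164 days → 8 November 2035.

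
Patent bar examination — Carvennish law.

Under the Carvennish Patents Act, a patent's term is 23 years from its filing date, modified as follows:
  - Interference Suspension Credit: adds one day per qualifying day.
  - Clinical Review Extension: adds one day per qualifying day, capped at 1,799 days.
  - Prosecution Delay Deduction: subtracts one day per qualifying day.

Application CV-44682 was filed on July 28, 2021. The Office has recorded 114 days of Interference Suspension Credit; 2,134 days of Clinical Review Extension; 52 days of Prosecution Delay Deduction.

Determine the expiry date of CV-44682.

September 1, 2049

Base term: filing date + 23 years → 28 July 2044.
Interference Suspension Credit: +114 days → 19 November 2044.
Clinical Review Extension: 2134 days claimed exceeds the 1799-day cap, so +1799 days → 23 October 2049.
Prosecution Delay Deduction: −52 days → 1 September 2049.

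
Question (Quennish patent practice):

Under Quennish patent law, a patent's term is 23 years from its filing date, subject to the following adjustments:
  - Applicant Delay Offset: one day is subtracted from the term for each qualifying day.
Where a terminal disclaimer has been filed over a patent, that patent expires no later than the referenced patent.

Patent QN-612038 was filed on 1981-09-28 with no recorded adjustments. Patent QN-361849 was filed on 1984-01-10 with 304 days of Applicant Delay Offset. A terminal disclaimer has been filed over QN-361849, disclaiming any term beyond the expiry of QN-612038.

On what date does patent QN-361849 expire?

Natural term of QN-361849:
  Base: filing + 23 years → 10 January 2007.
  Applicant Delay Offset: −304 days → 12 March 2006.
Expiry of referenced patent QN-612038:
  Base: filing + 23 years → 28 September 2004.
Terminal disclaimer: QN-361849 expires on the earlier of 12 March 2006 and 28 September 2004.

2004-09-28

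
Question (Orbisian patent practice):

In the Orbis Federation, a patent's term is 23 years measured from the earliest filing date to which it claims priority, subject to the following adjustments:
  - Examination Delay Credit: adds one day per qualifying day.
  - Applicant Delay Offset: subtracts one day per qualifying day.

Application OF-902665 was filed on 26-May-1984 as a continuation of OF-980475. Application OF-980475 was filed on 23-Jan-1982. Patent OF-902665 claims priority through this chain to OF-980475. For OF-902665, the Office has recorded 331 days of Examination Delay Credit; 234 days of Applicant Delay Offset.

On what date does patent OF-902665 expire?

Earliest priority filing: 23 January 1982.
Base term: 23 January 1982 + 23 years → 23 January 2005.
Examination Delay Credit: +331 days → 20 December 2005.
Applicant Delay Offset: −234 days → 30 April 2005.

2005-04-30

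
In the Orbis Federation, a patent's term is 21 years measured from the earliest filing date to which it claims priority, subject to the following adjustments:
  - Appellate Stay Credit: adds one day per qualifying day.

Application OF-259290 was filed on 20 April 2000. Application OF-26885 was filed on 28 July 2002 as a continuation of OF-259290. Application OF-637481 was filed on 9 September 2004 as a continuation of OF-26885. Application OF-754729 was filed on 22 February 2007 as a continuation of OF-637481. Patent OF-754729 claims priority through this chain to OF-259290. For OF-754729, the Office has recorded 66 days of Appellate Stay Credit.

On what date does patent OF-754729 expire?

Earliest priority filing: 20 April 2000.
Base term: 20 April 2000 + 21 years → 20 April 2021.
Appellate Stay Credit: +66 days → 25 June 2021.

June 25, 2021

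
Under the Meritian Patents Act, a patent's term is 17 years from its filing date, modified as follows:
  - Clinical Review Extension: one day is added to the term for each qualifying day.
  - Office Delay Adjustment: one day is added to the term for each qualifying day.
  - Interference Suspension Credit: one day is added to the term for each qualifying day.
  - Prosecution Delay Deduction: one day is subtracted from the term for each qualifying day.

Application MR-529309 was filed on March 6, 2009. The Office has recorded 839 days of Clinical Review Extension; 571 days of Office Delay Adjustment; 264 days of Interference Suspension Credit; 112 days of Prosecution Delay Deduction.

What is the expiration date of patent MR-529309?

2030-06-15

Base term: filing date + 17 years → 6 March 2026.
Clinical Review Extension: +839 days → 22 June 2028.
Office Delay Adjustment: +571 days → 14 January 2030.
Interference Suspension Credit: +264 days → 5 October 2030.
Prosecution Delay Deduction: −112 days → 15 June 2030.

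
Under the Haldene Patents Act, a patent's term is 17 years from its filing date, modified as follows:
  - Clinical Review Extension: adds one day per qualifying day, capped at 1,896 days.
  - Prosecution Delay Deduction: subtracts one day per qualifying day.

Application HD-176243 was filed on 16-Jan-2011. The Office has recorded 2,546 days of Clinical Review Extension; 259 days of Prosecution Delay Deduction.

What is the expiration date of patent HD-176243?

2032-07-10

Base term: filing date + 17 years → 16 January 2028.
Clinical Review Extension: 2546 days claimed exceeds the 1896-day cap, so +1896 days → 26 March 2033.
Prosecution Delay Deduction: −259 days → 10 July 2032.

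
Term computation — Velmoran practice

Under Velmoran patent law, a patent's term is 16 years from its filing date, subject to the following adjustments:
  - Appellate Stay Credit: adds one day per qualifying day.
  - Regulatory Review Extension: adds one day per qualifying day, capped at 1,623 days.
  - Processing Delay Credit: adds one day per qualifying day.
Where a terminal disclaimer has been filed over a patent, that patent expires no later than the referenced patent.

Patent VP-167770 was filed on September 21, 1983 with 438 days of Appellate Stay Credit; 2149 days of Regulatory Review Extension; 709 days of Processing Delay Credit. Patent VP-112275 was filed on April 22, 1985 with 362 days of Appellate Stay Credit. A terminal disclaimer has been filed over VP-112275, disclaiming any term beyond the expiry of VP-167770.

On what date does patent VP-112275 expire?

Natural term of VP-112275:
  Base: filing + 16 years → 22 April 2001.
  Appellate Stay Credit: +362 days → 19 April 2002.
Expiry of referenced patent VP-167770:
  Base: filing + 16 years → 21 September 1999.
  Appellate Stay Credit: +438 days → 2 December 2000.
  Regulatory Review Extension: 2149 days claimed exceeds the 1623-day cap, so +1623 days → 13 May 2005.
  Processing Delay Credit: +709 days → 22 April 2007.
Terminal disclaimer: VP-112275 expires on the earlier of 19 April 2002 and 22 April 2007.

April 19, 2002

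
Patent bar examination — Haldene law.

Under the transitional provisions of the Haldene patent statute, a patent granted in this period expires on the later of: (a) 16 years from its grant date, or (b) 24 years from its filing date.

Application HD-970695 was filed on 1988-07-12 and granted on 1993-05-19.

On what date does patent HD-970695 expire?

(a) grant + 16 years → 19 May 2009.
(b) filing + 24 years → 12 July 2012.
Later of the two: 12 July 2012.

July 12, 2012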